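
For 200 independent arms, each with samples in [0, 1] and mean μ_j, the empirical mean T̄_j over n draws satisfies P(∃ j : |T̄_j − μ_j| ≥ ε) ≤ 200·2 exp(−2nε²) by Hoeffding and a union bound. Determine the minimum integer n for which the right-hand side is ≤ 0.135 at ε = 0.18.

Need 2·200·exp(−2nε²) ≤ 0.135, i.e. exp(−2nε²) ≤ 0.135/400.
So 2nε² ≥ ln(400/0.135) = 7.993945.
Hence n ≥ 7.993945/(2·0.18²) = 123.363.
The smallest integer n is 124.

124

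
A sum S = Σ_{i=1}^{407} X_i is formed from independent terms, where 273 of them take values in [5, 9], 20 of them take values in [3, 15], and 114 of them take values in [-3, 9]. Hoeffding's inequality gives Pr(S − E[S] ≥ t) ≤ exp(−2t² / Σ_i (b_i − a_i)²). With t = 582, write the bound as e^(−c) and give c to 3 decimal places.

28.628

Σ(b_i − a_i)² = 273·4² + 20·12² + 114·12² = 23664.
c = 2t² / 23664 = 2·582² / 23664 = 28.6278.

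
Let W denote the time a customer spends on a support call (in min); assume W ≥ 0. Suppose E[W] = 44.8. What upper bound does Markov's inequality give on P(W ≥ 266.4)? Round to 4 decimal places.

0.1682

Markov's inequality: for a non-negative random variable, P(W ≥ a) ≤ E[W]/a.
Here E[W] = 44.8 and a = 266.4, so the bound is 44.8/266.4 = 0.1682.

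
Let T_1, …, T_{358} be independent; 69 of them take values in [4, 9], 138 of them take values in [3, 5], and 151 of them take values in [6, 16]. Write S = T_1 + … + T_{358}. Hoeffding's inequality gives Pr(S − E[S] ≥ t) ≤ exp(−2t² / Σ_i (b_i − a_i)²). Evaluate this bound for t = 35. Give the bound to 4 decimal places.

Σ(b_i − a_i)² = 69·5² + 138·2² + 151·10² = 17377.
Exponent = 2·35² / 17377 = 0.14099.
Bound = exp(−0.14099) = 0.86850.

0.8685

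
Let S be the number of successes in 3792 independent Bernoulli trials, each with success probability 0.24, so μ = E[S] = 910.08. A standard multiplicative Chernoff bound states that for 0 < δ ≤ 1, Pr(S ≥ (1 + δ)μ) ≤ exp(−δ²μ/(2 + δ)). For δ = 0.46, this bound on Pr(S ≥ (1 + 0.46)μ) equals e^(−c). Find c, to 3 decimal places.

c = δ²μ/(2 + δ) = 0.46²·910.08/(2 + 0.46) = 78.2817.

78.282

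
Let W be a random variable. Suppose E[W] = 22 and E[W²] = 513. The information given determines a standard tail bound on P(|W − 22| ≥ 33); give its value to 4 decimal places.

The first two moments determine the variance, so Chebyshev's inequality is the sharpest standard bound available.
Var(W) = E[W²] − (E[W])² = 513 − 484 = 29.
Chebyshev's inequality: P(|W − μ| ≥ t) ≤ Var(W)/t² = 29/1089 = 0.0266.

0.0266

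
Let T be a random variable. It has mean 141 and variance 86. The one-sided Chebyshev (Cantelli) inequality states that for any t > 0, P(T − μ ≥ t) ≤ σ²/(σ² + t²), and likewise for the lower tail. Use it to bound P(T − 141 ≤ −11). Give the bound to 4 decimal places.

0.4155

Here σ² = 86 and t = 11, so σ² + t² = 207.
Cantelli's bound: 86/207 = 0.4155.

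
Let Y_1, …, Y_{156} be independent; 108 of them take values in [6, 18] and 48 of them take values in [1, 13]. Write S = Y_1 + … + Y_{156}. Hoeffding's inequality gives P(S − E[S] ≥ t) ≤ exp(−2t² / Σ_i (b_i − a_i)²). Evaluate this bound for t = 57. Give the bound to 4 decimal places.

Σ(b_i − a_i)² = 108·12² + 48·12² = 22464.
Exponent = 2·57² / 22464 = 0.28926.
Bound = exp(−0.28926) = 0.74882.

0.7488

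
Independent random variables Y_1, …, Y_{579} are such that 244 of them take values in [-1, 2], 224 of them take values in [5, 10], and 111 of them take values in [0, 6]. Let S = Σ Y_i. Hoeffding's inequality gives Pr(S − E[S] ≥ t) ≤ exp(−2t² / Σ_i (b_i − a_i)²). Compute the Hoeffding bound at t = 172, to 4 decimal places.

0.0066

Σ(b_i − a_i)² = 244·3² + 224·5² + 111·6² = 11792.
Exponent = 2·172² / 11792 = 5.01764.
Bound = exp(−5.01764) = 0.00662.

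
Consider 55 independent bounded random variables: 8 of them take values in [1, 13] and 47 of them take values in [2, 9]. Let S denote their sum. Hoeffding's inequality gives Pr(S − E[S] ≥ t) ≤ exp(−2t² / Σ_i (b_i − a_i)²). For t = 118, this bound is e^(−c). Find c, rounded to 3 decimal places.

8.060

Σ(b_i − a_i)² = 8·12² + 47·7² = 3455.
c = 2t² / 3455 = 2·118² / 3455 = 8.0602.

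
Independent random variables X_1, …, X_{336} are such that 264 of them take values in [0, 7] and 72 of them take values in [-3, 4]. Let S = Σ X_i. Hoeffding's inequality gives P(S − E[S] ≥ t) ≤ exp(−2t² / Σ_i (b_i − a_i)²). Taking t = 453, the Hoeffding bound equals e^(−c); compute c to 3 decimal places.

Σ(b_i − a_i)² = 264·7² + 72·7² = 16464.
c = 2t² / 16464 = 2·453² / 16464 = 24.9282.

24.928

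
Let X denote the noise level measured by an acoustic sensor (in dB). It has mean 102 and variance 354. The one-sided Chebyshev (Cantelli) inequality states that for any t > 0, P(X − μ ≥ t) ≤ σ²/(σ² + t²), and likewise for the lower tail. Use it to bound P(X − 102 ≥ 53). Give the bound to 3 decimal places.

Here σ² = 354 and t = 53, so σ² + t² = 3163.
Cantelli's bound: 354/3163 = 0.1119.

0.112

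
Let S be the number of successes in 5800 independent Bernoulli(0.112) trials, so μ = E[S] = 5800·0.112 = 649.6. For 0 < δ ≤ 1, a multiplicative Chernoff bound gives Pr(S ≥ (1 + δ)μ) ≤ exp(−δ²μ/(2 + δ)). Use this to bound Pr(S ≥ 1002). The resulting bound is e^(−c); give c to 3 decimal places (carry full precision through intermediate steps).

Write 1002 = (1 + δ)μ, so δ = 1002/649.6 − 1 = 0.5424877…
Then the exponent is δ²μ/(2 + δ) = (1002 − μ)² / (μ·(2 + δ)) = 75.191184.

75.191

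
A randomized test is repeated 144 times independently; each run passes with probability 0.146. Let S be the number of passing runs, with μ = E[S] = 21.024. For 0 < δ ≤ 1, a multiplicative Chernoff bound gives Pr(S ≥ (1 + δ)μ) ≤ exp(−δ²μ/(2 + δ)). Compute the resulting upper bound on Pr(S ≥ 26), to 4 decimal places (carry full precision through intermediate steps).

Write 26 = (1 + δ)μ, so δ = 26/21.024 − 1 = 0.2366819…
Then the exponent is δ²μ/(2 + δ) = (26 − μ)² / (μ·(2 + δ)) = 0.526552.
Bound = exp(−0.526552) = 0.59064.

0.5906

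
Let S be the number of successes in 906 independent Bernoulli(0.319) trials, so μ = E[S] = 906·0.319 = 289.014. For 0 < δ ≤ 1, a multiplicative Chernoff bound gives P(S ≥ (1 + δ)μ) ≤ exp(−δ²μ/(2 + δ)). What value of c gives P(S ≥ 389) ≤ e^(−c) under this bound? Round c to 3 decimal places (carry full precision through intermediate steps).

Write 389 = (1 + δ)μ, so δ = 389/289.014 − 1 = 0.3459556…
Then the exponent is δ²μ/(2 + δ) = (389 − μ)² / (μ·(2 + δ)) = 14.744829.

14.745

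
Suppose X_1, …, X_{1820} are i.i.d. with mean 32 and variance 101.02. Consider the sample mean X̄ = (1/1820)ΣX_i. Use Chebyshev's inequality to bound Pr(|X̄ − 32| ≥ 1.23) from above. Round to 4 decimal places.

Var(X̄) = Var(X_i)/n = 101.02/1820 = 0.055505.
Chebyshev: Pr(|X̄ − 32| ≥ 1.23) ≤ Var(X̄)/(1.23)² = 101.02/(1820·1.23²) = 0.0367.

0.0367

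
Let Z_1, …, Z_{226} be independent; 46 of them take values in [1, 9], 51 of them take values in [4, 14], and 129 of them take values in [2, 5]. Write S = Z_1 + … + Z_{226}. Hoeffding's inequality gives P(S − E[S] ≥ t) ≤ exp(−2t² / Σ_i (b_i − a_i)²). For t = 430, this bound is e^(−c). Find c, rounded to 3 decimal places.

Σ(b_i − a_i)² = 46·8² + 51·10² + 129·3² = 9205.
c = 2t² / 9205 = 2·430² / 9205 = 40.1738.

40.174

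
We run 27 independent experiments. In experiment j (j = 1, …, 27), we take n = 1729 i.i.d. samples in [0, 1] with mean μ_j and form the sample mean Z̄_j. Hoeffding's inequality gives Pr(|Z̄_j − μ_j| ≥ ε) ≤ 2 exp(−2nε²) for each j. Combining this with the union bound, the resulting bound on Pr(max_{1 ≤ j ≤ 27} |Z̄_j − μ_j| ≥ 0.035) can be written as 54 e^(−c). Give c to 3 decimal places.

4.236

Union bound over the 27 events: Pr(max_{1 ≤ j ≤ 27} |Z̄_j − μ_j| ≥ 0.035) ≤ 27·2·exp(−2nε²) = 54 exp(−2·1729·0.035²).
So c = 2·1729·0.035² = 4.2360.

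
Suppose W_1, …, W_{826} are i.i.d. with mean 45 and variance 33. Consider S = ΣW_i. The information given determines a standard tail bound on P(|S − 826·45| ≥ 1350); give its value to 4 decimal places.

0.0150

With mean and variance of each term known, Chebyshev's inequality bounds the deviation of the sum (or sample mean).
Var(S) = n·Var(W_i) = 826·33 = 27258.
Chebyshev: P(|S − 826·45| ≥ 1350) ≤ Var(S)/1350² = 27258/1822500 = 0.0150.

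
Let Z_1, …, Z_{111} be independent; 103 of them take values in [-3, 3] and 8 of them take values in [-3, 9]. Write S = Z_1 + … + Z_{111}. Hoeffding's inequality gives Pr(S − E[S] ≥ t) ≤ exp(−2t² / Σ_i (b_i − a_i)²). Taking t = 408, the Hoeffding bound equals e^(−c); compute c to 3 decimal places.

Σ(b_i − a_i)² = 103·6² + 8·12² = 4860.
c = 2t² / 4860 = 2·408² / 4860 = 68.5037.

68.504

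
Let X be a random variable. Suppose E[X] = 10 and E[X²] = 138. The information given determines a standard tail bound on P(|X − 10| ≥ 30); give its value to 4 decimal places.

0.0422

The first two moments determine the variance, so Chebyshev's inequality is the sharpest standard bound available.
Var(X) = E[X²] − (E[X])² = 138 − 100 = 38.
Chebyshev's inequality: P(|X − μ| ≥ t) ≤ Var(X)/t² = 38/900 = 0.0422.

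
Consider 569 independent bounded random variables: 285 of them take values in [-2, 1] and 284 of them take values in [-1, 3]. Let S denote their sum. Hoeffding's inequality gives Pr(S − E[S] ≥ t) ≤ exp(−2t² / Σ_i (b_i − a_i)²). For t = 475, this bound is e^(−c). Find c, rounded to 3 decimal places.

63.476

Σ(b_i − a_i)² = 285·3² + 284·4² = 7109.
c = 2t² / 7109 = 2·475² / 7109 = 63.4759.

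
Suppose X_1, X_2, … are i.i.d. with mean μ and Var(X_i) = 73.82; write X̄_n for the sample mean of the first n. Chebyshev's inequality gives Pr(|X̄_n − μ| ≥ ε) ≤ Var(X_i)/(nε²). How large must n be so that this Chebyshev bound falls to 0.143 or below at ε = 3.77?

Require 73.82/(n·3.77²) ≤ 0.143, i.e. n ≥ 73.82/(0.143·3.77²) = 36.321.
The smallest integer n is 37.

37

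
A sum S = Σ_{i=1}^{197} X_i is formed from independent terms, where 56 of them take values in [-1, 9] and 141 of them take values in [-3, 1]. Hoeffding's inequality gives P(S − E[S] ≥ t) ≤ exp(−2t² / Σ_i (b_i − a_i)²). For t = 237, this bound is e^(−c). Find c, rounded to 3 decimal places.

14.300

Σ(b_i − a_i)² = 56·10² + 141·4² = 7856.
c = 2t² / 7856 = 2·237² / 7856 = 14.2996.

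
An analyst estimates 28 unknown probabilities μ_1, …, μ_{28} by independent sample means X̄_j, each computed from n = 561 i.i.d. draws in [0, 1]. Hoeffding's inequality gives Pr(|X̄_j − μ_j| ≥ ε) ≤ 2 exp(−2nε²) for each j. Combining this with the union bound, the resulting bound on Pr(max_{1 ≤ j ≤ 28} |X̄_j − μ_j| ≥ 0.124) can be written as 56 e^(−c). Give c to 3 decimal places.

Union bound over the 28 events: Pr(max_{1 ≤ j ≤ 28} |X̄_j − μ_j| ≥ 0.124) ≤ 28·2·exp(−2nε²) = 56 exp(−2·561·0.124²).
So c = 2·561·0.124² = 17.2519.

17.252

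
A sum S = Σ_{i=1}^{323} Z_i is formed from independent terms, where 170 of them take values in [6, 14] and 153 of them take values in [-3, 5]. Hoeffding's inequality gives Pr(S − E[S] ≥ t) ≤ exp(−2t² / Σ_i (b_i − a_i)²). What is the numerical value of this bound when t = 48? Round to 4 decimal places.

0.8002

Σ(b_i − a_i)² = 170·8² + 153·8² = 20672.
Exponent = 2·48² / 20672 = 0.22291.
Bound = exp(−0.22291) = 0.80019.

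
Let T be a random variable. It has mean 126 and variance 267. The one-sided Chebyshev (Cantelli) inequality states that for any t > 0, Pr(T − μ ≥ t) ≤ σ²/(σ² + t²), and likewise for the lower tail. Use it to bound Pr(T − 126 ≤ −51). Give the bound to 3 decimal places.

0.093

Here σ² = 267 and t = 51, so σ² + t² = 2868.
Cantelli's bound: 267/2868 = 0.0931.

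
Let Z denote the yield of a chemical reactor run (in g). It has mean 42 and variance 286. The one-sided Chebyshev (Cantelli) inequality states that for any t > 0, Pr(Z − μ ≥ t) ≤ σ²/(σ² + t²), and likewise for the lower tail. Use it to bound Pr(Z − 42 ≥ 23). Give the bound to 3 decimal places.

Here σ² = 286 and t = 23, so σ² + t² = 815.
Cantelli's bound: 286/815 = 0.3509.

0.351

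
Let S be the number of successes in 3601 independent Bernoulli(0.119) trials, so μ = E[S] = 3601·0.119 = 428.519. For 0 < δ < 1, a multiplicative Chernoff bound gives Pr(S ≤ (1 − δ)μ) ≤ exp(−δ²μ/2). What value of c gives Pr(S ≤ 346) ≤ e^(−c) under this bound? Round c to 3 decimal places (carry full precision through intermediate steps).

Write 346 = (1 − δ)μ, so δ = 1 − 346/428.519 = 0.1925679…
Then the exponent is δ²μ/2 = (μ − 346)²/(2μ) = 7.945255.

7.945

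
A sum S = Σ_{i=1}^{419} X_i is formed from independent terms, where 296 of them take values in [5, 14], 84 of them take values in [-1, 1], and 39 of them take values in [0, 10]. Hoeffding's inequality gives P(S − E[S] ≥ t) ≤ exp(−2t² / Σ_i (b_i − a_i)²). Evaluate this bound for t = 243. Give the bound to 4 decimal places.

Σ(b_i − a_i)² = 296·9² + 84·2² + 39·10² = 28212.
Exponent = 2·243² / 28212 = 4.18609.
Bound = exp(−4.18609) = 0.01521.

0.0152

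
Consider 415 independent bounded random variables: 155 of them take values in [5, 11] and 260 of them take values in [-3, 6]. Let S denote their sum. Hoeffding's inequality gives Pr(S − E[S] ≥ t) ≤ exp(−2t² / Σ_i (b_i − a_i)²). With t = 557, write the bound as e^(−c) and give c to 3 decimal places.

Σ(b_i − a_i)² = 155·6² + 260·9² = 26640.
c = 2t² / 26640 = 2·557² / 26640 = 23.2920.

23.292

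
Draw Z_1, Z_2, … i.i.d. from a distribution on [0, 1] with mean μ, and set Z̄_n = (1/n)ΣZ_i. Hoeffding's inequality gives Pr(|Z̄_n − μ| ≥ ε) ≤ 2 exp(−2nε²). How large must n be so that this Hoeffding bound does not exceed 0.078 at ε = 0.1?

Require 2·exp(−2nε²) ≤ 0.078, i.e. 2nε² ≥ ln(2/0.078) = 3.244194.
So n ≥ 3.244194 / (2·0.1²) = 162.210.
The smallest integer n is 163.

163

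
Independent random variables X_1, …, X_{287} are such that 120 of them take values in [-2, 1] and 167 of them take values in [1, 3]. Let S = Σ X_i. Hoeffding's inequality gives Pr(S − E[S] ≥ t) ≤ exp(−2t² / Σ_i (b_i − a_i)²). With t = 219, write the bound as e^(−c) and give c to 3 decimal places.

Σ(b_i − a_i)² = 120·3² + 167·2² = 1748.
c = 2t² / 1748 = 2·219² / 1748 = 54.8753.

54.875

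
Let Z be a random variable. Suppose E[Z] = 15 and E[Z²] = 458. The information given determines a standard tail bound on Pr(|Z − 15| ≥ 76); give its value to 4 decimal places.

The first two moments determine the variance, so Chebyshev's inequality is the sharpest standard bound available.
Var(Z) = E[Z²] − (E[Z])² = 458 − 225 = 233.
Chebyshev's inequality: Pr(|Z − μ| ≥ t) ≤ Var(Z)/t² = 233/5776 = 0.0403.

0.0403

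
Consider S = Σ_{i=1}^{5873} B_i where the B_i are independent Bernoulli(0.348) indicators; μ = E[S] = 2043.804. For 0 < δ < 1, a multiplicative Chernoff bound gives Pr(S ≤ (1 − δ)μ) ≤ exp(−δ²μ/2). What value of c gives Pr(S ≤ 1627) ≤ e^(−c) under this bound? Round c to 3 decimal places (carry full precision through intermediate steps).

Write 1627 = (1 − δ)μ, so δ = 1 − 1627/2043.804 = 0.2039354…
Then the exponent is δ²μ/2 = (μ − 1627)²/(2μ) = 42.500547.

42.501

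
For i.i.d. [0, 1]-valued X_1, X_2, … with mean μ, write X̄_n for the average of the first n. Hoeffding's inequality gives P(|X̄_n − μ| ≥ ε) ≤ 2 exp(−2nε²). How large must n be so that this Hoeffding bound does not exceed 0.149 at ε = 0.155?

55

Require 2·exp(−2nε²) ≤ 0.149, i.e. 2nε² ≥ ln(2/0.149) = 2.596956.
So n ≥ 2.596956 / (2·0.155²) = 54.047.
The smallest integer n is 55.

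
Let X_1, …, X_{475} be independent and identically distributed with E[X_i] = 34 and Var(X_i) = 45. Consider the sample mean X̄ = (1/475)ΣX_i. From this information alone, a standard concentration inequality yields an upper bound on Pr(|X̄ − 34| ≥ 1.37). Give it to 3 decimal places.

0.050

With mean and variance of each term known, Chebyshev's inequality bounds the deviation of the sum (or sample mean).
Var(X̄) = Var(X_i)/n = 45/475 = 0.094737.
Chebyshev: Pr(|X̄ − 34| ≥ 1.37) ≤ Var(X̄)/(1.37)² = 45/(475·1.37²) = 0.0505.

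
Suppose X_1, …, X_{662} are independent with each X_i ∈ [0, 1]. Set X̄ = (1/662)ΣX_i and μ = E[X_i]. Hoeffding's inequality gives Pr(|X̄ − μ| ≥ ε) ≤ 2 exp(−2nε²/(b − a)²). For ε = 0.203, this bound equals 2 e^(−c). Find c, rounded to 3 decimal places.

c = 2nε²/(b − a)² = 2·662·0.203² / 1² = 54.5607.

54.561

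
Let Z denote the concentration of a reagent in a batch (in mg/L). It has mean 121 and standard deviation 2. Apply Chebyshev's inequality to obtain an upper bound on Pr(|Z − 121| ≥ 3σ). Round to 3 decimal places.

Chebyshev: Pr(|Z − μ| ≥ t) ≤ Var(Z)/t².
Var(Z) = σ² = 2² = 4.
t = 3·2 = 6.
Bound = 4 / 36 = 0.1111.

0.111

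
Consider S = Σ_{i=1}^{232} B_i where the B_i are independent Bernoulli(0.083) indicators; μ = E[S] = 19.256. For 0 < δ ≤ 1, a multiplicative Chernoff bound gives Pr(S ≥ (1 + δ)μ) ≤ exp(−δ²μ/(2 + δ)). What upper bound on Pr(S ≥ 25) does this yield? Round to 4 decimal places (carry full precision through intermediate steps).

Write 25 = (1 + δ)μ, so δ = 25/19.256 − 1 = 0.2982966…
Then the exponent is δ²μ/(2 + δ) = (25 − μ)² / (μ·(2 + δ)) = 0.745516.
Bound = exp(−0.745516) = 0.47449.

0.4745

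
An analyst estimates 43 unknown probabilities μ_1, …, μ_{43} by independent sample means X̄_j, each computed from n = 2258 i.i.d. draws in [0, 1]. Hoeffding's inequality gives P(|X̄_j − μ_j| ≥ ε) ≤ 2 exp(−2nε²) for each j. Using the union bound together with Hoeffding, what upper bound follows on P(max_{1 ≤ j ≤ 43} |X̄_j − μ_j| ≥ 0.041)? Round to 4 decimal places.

Per-experiment Hoeffding bound: 2·exp(−2·2258·0.041²) = 2·exp(−7.59140) = 0.0010096.
Union bound over 43 events: 43·0.0010096 = 0.04341.

0.0434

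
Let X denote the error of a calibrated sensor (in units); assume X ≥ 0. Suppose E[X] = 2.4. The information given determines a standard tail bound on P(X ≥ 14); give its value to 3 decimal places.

Only the mean of a non-negative variable is known, so Markov's inequality is the applicable tail bound.
Markov's inequality: for a non-negative random variable, P(X ≥ a) ≤ E[X]/a.
Here E[X] = 2.4 and a = 14, so the bound is 2.4/14 = 0.1714.

0.171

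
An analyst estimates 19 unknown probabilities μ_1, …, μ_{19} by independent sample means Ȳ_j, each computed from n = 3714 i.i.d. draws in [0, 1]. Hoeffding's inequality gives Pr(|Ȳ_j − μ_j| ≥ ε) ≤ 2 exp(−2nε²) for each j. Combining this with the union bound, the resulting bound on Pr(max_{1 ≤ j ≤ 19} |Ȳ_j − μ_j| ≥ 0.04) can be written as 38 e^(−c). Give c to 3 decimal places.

Union bound over the 19 events: Pr(max_{1 ≤ j ≤ 19} |Ȳ_j − μ_j| ≥ 0.04) ≤ 19·2·exp(−2nε²) = 38 exp(−2·3714·0.04²).
So c = 2·3714·0.04² = 11.8848.

11.885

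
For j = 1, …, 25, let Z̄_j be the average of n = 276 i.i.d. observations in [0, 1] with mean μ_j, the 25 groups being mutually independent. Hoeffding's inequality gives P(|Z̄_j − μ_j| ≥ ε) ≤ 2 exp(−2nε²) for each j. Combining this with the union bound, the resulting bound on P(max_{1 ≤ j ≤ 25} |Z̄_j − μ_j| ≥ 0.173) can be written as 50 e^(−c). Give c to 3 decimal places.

Union bound over the 25 events: P(max_{1 ≤ j ≤ 25} |Z̄_j − μ_j| ≥ 0.173) ≤ 25·2·exp(−2nε²) = 50 exp(−2·276·0.173²).
So c = 2·276·0.173² = 16.5208.

16.521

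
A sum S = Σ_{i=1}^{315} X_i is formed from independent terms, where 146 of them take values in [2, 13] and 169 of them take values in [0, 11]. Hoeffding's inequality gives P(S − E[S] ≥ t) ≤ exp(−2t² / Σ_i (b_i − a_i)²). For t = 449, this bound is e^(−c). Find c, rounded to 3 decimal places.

Σ(b_i − a_i)² = 146·11² + 169·11² = 38115.
c = 2t² / 38115 = 2·449² / 38115 = 10.5786.

10.579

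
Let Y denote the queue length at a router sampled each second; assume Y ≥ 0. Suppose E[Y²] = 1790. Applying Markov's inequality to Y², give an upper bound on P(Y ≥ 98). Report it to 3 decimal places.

Since Y ≥ 0, the event {Y ≥ 98} is the same as {Y² ≥ 9604}.
Markov's inequality applied to Y² gives P(Y² ≥ 9604) ≤ E[Y²]/9604 = 1790/9604 = 0.1864.

0.186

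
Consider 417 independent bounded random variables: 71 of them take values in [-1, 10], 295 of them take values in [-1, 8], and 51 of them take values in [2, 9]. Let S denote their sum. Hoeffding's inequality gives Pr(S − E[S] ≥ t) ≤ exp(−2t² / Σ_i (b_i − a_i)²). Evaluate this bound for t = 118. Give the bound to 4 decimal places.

Σ(b_i − a_i)² = 71·11² + 295·9² + 51·7² = 34985.
Exponent = 2·118² / 34985 = 0.79600.
Bound = exp(−0.79600) = 0.45113.

0.4511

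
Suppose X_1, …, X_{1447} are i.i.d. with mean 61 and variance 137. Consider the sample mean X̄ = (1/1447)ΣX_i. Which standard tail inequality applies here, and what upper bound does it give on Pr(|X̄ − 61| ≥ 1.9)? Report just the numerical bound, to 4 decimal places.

0.0262

With mean and variance of each term known, Chebyshev's inequality bounds the deviation of the sum (or sample mean).
Var(X̄) = Var(X_i)/n = 137/1447 = 0.094679.
Chebyshev: Pr(|X̄ − 61| ≥ 1.9) ≤ Var(X̄)/(1.9)² = 137/(1447·1.9²) = 0.0262.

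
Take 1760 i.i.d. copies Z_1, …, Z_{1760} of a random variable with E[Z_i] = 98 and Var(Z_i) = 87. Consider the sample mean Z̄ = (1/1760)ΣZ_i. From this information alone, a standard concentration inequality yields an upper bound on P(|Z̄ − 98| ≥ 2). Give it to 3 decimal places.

With mean and variance of each term known, Chebyshev's inequality bounds the deviation of the sum (or sample mean).
Var(Z̄) = Var(Z_i)/n = 87/1760 = 0.049432.
Chebyshev: P(|Z̄ − 98| ≥ 2) ≤ Var(Z̄)/(2)² = 87/(1760·2²) = 0.0124.

0.012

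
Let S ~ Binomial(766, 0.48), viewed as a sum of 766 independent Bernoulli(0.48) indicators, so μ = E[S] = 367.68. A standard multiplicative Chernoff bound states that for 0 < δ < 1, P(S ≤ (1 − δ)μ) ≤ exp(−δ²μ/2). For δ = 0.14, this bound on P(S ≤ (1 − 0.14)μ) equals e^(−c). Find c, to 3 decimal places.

c = δ²μ/2 = 0.14²·367.68/2 = 3.6033.

3.603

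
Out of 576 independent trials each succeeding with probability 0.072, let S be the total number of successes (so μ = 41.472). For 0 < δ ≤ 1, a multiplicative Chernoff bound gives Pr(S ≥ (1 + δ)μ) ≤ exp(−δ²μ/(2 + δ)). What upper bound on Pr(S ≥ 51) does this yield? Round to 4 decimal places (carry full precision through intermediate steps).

Write 51 = (1 + δ)μ, so δ = 51/41.472 − 1 = 0.2297454…
Then the exponent is δ²μ/(2 + δ) = (51 − μ)² / (μ·(2 + δ)) = 0.981733.
Bound = exp(−0.981733) = 0.37466.

0.3747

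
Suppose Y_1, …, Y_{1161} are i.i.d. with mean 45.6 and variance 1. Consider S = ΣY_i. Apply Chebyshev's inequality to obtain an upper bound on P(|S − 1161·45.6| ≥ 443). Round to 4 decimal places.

Var(S) = n·Var(Y_i) = 1161·1 = 1161.
Chebyshev: P(|S − 1161·45.6| ≥ 443) ≤ Var(S)/443² = 1161/196249 = 0.0059.

0.0059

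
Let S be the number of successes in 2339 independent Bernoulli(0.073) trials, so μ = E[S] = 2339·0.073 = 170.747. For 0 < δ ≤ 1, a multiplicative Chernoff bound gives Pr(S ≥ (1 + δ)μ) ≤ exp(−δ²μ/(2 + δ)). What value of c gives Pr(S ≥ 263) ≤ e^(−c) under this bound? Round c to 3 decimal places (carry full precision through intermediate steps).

19.621

Write 263 = (1 + δ)μ, so δ = 263/170.747 − 1 = 0.5402906…
Then the exponent is δ²μ/(2 + δ) = (263 − μ)² / (μ·(2 + δ)) = 19.621152.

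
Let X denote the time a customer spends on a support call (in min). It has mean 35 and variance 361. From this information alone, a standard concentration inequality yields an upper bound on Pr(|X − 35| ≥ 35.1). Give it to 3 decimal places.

Mean and variance are known, so Chebyshev's inequality applies.
Chebyshev: Pr(|X − μ| ≥ t) ≤ Var(X)/t².
Bound = 361 / 1232.01 = 0.2930.

0.293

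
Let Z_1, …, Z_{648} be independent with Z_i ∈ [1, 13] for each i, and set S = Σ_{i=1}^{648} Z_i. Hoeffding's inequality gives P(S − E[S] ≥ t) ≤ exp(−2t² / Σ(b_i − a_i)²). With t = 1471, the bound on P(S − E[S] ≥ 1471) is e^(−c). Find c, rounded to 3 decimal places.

46.379

Σ(b_i − a_i)² = 648·(12)² = 93312.
c = 2t²/93312 = 2·1471²/93312 = 46.3786.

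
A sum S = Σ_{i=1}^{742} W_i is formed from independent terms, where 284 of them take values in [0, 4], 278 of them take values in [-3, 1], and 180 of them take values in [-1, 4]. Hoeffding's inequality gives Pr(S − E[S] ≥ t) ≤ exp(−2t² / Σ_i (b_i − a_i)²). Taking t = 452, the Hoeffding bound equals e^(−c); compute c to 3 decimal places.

Σ(b_i − a_i)² = 284·4² + 278·4² + 180·5² = 13492.
c = 2t² / 13492 = 2·452² / 13492 = 30.2852.

30.285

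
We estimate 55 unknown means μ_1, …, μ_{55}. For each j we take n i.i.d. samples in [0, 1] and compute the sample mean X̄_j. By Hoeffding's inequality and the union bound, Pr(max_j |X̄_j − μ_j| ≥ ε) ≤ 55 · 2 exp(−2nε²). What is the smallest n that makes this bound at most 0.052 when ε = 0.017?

13248

Need 2·55·exp(−2nε²) ≤ 0.052, i.e. exp(−2nε²) ≤ 0.052/110.
So 2nε² ≥ ln(110/0.052) = 7.656992.
Hence n ≥ 7.656992/(2·0.017²) = 13247.391.
The smallest integer n is 13248.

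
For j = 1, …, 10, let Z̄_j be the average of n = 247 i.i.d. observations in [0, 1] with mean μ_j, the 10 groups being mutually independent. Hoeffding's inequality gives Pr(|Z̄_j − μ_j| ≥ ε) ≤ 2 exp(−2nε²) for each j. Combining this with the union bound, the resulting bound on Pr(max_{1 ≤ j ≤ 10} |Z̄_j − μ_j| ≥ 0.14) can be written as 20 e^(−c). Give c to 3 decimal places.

Union bound over the 10 events: Pr(max_{1 ≤ j ≤ 10} |Z̄_j − μ_j| ≥ 0.14) ≤ 10·2·exp(−2nε²) = 20 exp(−2·247·0.14²).
So c = 2·247·0.14² = 9.6824.

9.682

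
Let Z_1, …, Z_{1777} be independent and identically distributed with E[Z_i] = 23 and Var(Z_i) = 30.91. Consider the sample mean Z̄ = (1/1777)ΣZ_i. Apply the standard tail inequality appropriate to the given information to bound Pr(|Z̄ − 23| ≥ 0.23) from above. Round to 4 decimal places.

0.3288

With mean and variance of each term known, Chebyshev's inequality bounds the deviation of the sum (or sample mean).
Var(Z̄) = Var(Z_i)/n = 30.91/1777 = 0.017394.
Chebyshev: Pr(|Z̄ − 23| ≥ 0.23) ≤ Var(Z̄)/(0.23)² = 30.91/(1777·0.23²) = 0.3288.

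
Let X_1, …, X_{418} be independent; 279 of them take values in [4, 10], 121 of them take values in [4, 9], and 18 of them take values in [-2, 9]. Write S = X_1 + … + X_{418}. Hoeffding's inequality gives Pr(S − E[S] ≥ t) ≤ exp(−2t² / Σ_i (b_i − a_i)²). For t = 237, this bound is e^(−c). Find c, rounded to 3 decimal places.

Σ(b_i − a_i)² = 279·6² + 121·5² + 18·11² = 15247.
c = 2t² / 15247 = 2·237² / 15247 = 7.3679.

7.368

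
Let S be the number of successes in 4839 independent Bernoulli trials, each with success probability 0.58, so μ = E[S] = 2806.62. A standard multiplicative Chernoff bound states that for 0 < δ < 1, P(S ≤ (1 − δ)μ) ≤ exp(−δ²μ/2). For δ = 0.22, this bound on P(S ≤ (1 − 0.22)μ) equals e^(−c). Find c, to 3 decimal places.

67.920

c = δ²μ/2 = 0.22²·2806.62/2 = 67.9202.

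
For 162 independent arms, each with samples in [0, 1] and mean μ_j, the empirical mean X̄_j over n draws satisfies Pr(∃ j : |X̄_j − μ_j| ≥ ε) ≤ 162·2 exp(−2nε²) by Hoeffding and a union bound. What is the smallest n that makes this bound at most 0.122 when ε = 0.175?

Need 2·162·exp(−2nε²) ≤ 0.122, i.e. exp(−2nε²) ≤ 0.122/324.
So 2nε² ≥ ln(324/0.122) = 7.884478.
Hence n ≥ 7.884478/(2·0.175²) = 128.726.
The smallest integer n is 129.

129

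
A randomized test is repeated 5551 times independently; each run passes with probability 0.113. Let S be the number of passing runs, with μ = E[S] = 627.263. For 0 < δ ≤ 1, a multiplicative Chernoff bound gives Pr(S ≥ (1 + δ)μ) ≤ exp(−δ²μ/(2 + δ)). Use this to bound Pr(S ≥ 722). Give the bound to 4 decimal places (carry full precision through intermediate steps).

Write 722 = (1 + δ)μ, so δ = 722/627.263 − 1 = 0.1510323…
Then the exponent is δ²μ/(2 + δ) = (722 − μ)² / (μ·(2 + δ)) = 6.651853.
Bound = exp(−6.651853) = 0.00129.

0.0013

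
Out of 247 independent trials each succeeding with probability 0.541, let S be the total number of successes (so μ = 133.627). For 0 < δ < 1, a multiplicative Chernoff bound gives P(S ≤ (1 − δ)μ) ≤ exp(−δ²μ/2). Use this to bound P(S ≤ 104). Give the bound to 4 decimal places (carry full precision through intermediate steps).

0.0375

Write 104 = (1 − δ)μ, so δ = 1 − 104/133.627 = 0.2217142…
Then the exponent is δ²μ/2 = (μ − 104)²/(2μ) = 3.284363.
Bound = exp(−3.284363) = 0.03746.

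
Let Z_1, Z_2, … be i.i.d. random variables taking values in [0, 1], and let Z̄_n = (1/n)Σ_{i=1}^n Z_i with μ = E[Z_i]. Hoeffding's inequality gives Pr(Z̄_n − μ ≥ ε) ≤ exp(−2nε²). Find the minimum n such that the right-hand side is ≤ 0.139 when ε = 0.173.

33

Require exp(−2nε²) ≤ 0.139, i.e. 2nε² ≥ ln(1/0.139) = 1.973281.
So n ≥ 1.973281 / (2·0.173²) = 32.966.
The smallest integer n is 33.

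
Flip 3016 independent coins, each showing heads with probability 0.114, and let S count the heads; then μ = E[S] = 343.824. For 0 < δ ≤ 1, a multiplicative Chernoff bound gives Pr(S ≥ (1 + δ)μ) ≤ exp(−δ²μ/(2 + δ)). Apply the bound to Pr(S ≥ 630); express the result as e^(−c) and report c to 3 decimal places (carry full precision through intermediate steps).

84.098

Write 630 = (1 + δ)μ, so δ = 630/343.824 − 1 = 0.8323328…
Then the exponent is δ²μ/(2 + δ) = (630 − μ)² / (μ·(2 + δ)) = 84.098054.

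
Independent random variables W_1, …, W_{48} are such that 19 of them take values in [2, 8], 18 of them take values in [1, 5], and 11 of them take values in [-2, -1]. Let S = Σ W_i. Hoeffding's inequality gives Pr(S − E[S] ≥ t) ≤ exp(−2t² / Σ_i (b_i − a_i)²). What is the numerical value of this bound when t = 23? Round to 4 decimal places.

Σ(b_i − a_i)² = 19·6² + 18·4² + 11·1² = 983.
Exponent = 2·23² / 983 = 1.07630.
Bound = exp(−1.07630) = 0.34086.

0.3409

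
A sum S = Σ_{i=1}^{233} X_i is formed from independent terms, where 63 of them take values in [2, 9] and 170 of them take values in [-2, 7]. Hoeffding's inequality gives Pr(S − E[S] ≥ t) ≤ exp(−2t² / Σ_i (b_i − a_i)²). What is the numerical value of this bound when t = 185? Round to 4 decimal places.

0.0172

Σ(b_i − a_i)² = 63·7² + 170·9² = 16857.
Exponent = 2·185² / 16857 = 4.06063.
Bound = exp(−4.06063) = 0.01724.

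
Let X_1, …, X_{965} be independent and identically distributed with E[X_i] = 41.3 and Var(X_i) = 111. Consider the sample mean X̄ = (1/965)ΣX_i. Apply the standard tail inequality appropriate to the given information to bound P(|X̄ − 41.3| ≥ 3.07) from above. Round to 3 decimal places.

With mean and variance of each term known, Chebyshev's inequality bounds the deviation of the sum (or sample mean).
Var(X̄) = Var(X_i)/n = 111/965 = 0.11503.
Chebyshev: P(|X̄ − 41.3| ≥ 3.07) ≤ Var(X̄)/(3.07)² = 111/(965·3.07²) = 0.0122.

0.012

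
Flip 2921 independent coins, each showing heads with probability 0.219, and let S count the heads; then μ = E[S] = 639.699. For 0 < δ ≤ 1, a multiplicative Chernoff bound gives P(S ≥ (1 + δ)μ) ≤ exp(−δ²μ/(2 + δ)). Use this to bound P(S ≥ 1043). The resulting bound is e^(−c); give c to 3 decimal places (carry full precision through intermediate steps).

Write 1043 = (1 + δ)μ, so δ = 1043/639.699 − 1 = 0.6304543…
Then the exponent is δ²μ/(2 + δ) = (1043 − μ)² / (μ·(2 + δ)) = 96.661195.

96.661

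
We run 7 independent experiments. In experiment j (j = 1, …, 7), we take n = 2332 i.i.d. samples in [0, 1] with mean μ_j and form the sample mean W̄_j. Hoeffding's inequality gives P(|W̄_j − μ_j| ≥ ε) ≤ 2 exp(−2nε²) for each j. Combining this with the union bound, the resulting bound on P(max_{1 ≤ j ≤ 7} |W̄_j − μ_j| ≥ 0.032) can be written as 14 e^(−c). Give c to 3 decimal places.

4.776

Union bound over the 7 events: P(max_{1 ≤ j ≤ 7} |W̄_j − μ_j| ≥ 0.032) ≤ 7·2·exp(−2nε²) = 14 exp(−2·2332·0.032²).
So c = 2·2332·0.032² = 4.7759.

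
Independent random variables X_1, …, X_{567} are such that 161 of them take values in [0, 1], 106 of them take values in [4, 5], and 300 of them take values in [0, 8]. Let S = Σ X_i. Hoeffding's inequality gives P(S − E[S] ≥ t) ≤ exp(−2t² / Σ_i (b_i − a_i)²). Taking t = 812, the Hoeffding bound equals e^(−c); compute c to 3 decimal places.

67.740

Σ(b_i − a_i)² = 161·1² + 106·1² + 300·8² = 19467.
c = 2t² / 19467 = 2·812² / 19467 = 67.7397.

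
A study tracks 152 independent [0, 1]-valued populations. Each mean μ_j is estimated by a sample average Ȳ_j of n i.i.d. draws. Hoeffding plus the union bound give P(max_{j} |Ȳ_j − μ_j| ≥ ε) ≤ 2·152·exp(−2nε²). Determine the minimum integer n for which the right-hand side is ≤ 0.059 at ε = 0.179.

Need 2·152·exp(−2nε²) ≤ 0.059, i.e. exp(−2nε²) ≤ 0.059/304.
So 2nε² ≥ ln(304/0.059) = 8.547246.
Hence n ≥ 8.547246/(2·0.179²) = 133.380.
The smallest integer n is 134.

134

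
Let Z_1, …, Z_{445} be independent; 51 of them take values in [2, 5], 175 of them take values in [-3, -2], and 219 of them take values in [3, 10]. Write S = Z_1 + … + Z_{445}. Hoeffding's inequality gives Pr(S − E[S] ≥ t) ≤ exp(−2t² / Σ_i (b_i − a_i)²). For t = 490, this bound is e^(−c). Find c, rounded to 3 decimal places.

42.253

Σ(b_i − a_i)² = 51·3² + 175·1² + 219·7² = 11365.
c = 2t² / 11365 = 2·490² / 11365 = 42.2525.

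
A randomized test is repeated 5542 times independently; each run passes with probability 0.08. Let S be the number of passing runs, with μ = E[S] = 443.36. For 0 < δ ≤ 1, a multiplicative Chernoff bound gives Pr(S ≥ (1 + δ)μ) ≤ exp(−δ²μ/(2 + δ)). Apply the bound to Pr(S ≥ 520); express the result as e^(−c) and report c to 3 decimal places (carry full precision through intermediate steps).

Write 520 = (1 + δ)μ, so δ = 520/443.36 − 1 = 0.1728618…
Then the exponent is δ²μ/(2 + δ) = (520 − μ)² / (μ·(2 + δ)) = 6.097087.

6.097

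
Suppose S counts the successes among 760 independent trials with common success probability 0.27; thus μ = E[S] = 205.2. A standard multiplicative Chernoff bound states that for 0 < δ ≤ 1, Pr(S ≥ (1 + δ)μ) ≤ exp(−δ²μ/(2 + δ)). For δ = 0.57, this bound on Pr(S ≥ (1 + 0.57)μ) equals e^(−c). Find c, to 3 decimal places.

25.941

c = δ²μ/(2 + δ) = 0.57²·205.2/(2 + 0.57) = 25.9414.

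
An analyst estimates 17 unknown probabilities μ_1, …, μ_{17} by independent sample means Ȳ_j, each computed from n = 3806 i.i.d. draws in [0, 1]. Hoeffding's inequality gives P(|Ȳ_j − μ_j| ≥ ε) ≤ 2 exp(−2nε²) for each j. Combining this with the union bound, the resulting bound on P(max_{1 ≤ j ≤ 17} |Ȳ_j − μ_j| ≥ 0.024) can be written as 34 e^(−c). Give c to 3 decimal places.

Union bound over the 17 events: P(max_{1 ≤ j ≤ 17} |Ȳ_j − μ_j| ≥ 0.024) ≤ 17·2·exp(−2nε²) = 34 exp(−2·3806·0.024²).
So c = 2·3806·0.024² = 4.3845.

4.385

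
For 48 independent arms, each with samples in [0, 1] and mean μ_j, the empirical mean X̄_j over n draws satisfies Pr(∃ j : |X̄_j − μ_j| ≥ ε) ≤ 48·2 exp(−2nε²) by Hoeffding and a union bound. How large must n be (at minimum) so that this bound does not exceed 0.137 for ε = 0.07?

669

Need 2·48·exp(−2nε²) ≤ 0.137, i.e. exp(−2nε²) ≤ 0.137/96.
So 2nε² ≥ ln(96/0.137) = 6.552123.
Hence n ≥ 6.552123/(2·0.07²) = 668.584.
The smallest integer n is 669.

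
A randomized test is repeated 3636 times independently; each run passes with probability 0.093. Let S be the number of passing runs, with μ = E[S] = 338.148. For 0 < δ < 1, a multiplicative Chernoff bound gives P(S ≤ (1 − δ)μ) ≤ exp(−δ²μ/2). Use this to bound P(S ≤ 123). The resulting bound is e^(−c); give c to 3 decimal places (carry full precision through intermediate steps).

68.444

Write 123 = (1 − δ)μ, so δ = 1 − 123/338.148 = 0.6362539…
Then the exponent is δ²μ/2 = (μ − 123)²/(2μ) = 68.444382.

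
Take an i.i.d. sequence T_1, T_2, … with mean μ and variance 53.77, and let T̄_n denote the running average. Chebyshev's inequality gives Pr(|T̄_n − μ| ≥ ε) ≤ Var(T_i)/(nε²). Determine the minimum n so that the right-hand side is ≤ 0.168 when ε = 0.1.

32006

Require 53.77/(n·0.1²) ≤ 0.168, i.e. n ≥ 53.77/(0.168·0.1²) = 32005.952.
The smallest integer n is 32006.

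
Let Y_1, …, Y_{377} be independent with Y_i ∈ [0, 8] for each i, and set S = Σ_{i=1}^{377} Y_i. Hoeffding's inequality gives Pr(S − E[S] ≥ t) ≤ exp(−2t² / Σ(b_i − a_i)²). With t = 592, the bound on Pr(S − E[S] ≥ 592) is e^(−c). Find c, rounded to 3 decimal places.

29.050

Σ(b_i − a_i)² = 377·(8)² = 24128.
c = 2t²/24128 = 2·592²/24128 = 29.0504.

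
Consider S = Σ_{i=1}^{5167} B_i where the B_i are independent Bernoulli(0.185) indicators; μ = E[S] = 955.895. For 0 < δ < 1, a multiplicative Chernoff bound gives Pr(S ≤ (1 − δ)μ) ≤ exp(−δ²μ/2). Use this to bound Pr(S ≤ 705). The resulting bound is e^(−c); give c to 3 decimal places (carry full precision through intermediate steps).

32.926

Write 705 = (1 − δ)μ, so δ = 1 − 705/955.895 = 0.2624713…
Then the exponent is δ²μ/2 = (μ − 705)²/(2μ) = 32.926368.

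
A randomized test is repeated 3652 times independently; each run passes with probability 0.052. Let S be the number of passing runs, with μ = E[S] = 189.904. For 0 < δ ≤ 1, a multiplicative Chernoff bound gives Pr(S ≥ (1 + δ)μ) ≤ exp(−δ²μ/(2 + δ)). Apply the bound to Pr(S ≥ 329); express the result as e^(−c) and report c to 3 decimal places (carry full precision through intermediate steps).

Write 329 = (1 + δ)μ, so δ = 329/189.904 − 1 = 0.7324543…
Then the exponent is δ²μ/(2 + δ) = (329 − μ)² / (μ·(2 + δ)) = 37.285697.

37.286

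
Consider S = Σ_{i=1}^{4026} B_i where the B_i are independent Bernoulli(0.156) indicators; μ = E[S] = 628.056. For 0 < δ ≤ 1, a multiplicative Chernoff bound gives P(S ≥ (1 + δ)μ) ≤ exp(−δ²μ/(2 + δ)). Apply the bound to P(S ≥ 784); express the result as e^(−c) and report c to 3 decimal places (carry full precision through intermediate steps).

Write 784 = (1 + δ)μ, so δ = 784/628.056 − 1 = 0.2482963…
Then the exponent is δ²μ/(2 + δ) = (784 − μ)² / (μ·(2 + δ)) = 17.222073.

17.222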